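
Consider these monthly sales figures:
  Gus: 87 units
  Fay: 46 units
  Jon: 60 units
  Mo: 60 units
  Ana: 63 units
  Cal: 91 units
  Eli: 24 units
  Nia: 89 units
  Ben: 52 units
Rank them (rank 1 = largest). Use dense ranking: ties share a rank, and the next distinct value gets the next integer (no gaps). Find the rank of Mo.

5

Sorted (descending): 91, 89, 87, 63, 60, 60, 52, 46, 24
The 2 values of 60 share dense rank 5.
Remaining distinct values take the next consecutive integers.
Mo has value 60 units → rank 5.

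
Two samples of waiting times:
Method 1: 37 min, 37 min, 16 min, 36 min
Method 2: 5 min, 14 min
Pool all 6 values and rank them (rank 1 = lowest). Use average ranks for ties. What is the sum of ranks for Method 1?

Sorted (ascending): 5, 14, 16, 36, 37, 37
The 2 values of 37 occupy positions 5–6 → average rank (5+6)/2 = 5.5.
Method 1 values → pooled ranks: 37→5.5, 37→5.5, 16→3, 36→4
Rank sum = 5.5 + 5.5 + 3 + 4 = 18

18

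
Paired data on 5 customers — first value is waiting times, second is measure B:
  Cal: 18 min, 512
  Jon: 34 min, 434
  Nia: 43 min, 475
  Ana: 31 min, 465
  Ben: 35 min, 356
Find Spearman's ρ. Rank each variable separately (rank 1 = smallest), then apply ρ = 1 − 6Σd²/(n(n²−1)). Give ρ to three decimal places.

Ranks of variable 1: 1, 3, 5, 2, 4
Ranks of variable 2: 5, 2, 4, 3, 1
d = r₁ − r₂: -4, 1, 1, -1, 3
d²: 16, 1, 1, 1, 9; Σd² = 28
ρ = 1 − 6·28/(5·24) = 1 − 168/120 = -0.400

-0.400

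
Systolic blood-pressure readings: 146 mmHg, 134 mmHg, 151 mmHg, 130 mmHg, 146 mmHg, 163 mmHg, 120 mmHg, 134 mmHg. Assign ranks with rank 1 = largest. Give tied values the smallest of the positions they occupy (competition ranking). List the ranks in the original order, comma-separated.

Sorted (descending): 163, 151, 146, 146, 134, 134, 130, 120
The 2 values of 146 occupy positions 3–4 → each gets rank 3.
The 2 values of 134 occupy positions 5–6 → each gets rank 5.

3, 5, 2, 7, 3, 1, 8, 5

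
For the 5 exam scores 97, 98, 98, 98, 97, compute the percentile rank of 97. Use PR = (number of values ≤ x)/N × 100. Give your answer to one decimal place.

40.0

N = 5.
Strictly below 97: 0. Equal to 97: 2.
PR = 2/5 × 100 = 40.0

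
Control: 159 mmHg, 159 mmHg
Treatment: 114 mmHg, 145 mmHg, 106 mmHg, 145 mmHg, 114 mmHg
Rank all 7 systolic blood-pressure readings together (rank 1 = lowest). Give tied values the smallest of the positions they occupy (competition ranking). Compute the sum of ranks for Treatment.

Sorted (ascending): 106, 114, 114, 145, 145, 159, 159
The 2 values of 114 occupy positions 2–3 → each gets rank 2.
The 2 values of 145 occupy positions 4–5 → each gets rank 4.
The 2 values of 159 occupy positions 6–7 → each gets rank 6.
Treatment values → pooled ranks: 114→2, 145→4, 106→1, 145→4, 114→2
Rank sum = 2 + 4 + 1 + 4 + 2 = 13

13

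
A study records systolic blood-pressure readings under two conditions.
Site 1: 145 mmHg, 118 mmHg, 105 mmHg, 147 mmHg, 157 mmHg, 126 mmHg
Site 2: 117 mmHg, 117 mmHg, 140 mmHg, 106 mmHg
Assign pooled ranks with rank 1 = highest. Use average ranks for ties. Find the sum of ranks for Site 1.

Sorted (descending): 157, 147, 145, 140, 126, 118, 117, 117, 106, 105
The 2 values of 117 occupy positions 7–8 → average rank (7+8)/2 = 7.5.
Site 1 values → pooled ranks: 145→3, 118→6, 105→10, 147→2, 157→1, 126→5
Rank sum = 3 + 6 + 10 + 2 + 1 + 5 = 27

27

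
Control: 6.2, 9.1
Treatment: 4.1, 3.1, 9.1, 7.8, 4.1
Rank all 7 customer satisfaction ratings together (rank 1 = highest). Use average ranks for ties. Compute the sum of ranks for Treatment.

Sorted (descending): 9.1, 9.1, 7.8, 6.2, 4.1, 4.1, 3.1
The 2 values of 9.1 occupy positions 1–2 → average rank (1+2)/2 = 1.5.
The 2 values of 4.1 occupy positions 5–6 → average rank (5+6)/2 = 5.5.
Treatment values → pooled ranks: 4.1→5.5, 3.1→7, 9.1→1.5, 7.8→3, 4.1→5.5
Rank sum = 5.5 + 7 + 1.5 + 3 + 5.5 = 22.5

22.5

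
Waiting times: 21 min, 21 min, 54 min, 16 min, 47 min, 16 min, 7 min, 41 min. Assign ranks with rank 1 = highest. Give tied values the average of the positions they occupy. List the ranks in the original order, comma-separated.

Sorted (descending): 54, 47, 41, 21, 21, 16, 16, 7
The 2 values of 21 occupy positions 4–5 → average rank (4+5)/2 = 4.5.
The 2 values of 16 occupy positions 6–7 → average rank (6+7)/2 = 6.5.

4.5, 4.5, 1, 6.5, 2, 6.5, 8, 3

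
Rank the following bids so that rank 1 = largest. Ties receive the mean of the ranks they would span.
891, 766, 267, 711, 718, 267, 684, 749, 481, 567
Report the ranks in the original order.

Sorted (descending): 891, 766, 749, 718, 711, 684, 567, 481, 267, 267
The 2 values of 267 occupy positions 9–10 → average rank (9+10)/2 = 9.5.

1, 2, 9.5, 5, 4, 9.5, 6, 3, 8, 7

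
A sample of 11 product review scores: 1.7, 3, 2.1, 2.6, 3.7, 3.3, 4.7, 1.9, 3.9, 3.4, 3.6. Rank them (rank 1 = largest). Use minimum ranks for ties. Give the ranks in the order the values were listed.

11, 7, 9, 8, 3, 6, 1, 10, 2, 5, 4

Sorted (descending): 4.7, 3.9, 3.7, 3.6, 3.4, 3.3, 3, 2.6, 2.1, 1.9, 1.7
No ties — each value takes its position as its rank.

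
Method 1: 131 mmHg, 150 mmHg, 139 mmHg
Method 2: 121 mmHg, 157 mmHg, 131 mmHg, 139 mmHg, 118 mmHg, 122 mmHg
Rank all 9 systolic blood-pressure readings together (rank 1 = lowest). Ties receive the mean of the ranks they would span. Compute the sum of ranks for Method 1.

Sorted (ascending): 118, 121, 122, 131, 131, 139, 139, 150, 157
The 2 values of 131 occupy positions 4–5 → average rank (4+5)/2 = 4.5.
The 2 values of 139 occupy positions 6–7 → average rank (6+7)/2 = 6.5.
Method 1 values → pooled ranks: 131→4.5, 150→8, 139→6.5
Rank sum = 4.5 + 8 + 6.5 = 19

19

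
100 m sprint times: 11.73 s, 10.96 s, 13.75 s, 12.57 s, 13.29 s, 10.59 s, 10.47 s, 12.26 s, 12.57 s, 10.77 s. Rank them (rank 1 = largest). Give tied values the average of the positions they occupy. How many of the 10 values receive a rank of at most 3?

2

Sorted (descending): 13.75, 13.29, 12.57, 12.57, 12.26, 11.73, 10.96, 10.77, 10.59, 10.47
The 2 values of 12.57 occupy positions 3–4 → average rank (3+4)/2 = 3.5.
Ranks ≤ 3: {1, 2} → 2 values.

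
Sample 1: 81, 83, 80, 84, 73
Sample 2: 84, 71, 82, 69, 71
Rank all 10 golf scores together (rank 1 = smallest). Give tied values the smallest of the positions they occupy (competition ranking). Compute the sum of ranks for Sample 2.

21

Sorted (ascending): 69, 71, 71, 73, 80, 81, 82, 83, 84, 84
The 2 values of 71 occupy positions 2–3 → each gets rank 2.
The 2 values of 84 occupy positions 9–10 → each gets rank 9.
Sample 2 values → pooled ranks: 84→9, 71→2, 82→7, 69→1, 71→2
Rank sum = 9 + 2 + 7 + 1 + 2 = 21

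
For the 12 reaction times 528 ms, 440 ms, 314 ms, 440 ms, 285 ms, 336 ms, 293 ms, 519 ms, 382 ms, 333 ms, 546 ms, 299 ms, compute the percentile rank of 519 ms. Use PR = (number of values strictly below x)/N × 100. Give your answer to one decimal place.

75.0

N = 12.
Strictly below 519: 9. Equal to 519: 1.
PR = 9/12 × 100 = 75.0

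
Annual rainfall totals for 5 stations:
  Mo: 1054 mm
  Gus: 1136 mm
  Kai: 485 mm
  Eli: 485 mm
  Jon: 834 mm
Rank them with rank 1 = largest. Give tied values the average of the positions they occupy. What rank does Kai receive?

Sorted (descending): 1136, 1054, 834, 485, 485
The 2 values of 485 occupy positions 4–5 → average rank (4+5)/2 = 4.5.
Kai has value 485 mm → rank 4.5.

4.5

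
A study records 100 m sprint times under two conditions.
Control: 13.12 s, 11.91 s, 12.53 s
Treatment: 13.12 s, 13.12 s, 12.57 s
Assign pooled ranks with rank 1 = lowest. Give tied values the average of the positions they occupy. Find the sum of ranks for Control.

Sorted (ascending): 11.91, 12.53, 12.57, 13.12, 13.12, 13.12
The 3 values of 13.12 occupy positions 4–6 → average rank 5.
Control values → pooled ranks: 13.12→5, 11.91→1, 12.53→2
Rank sum = 5 + 1 + 2 = 8

8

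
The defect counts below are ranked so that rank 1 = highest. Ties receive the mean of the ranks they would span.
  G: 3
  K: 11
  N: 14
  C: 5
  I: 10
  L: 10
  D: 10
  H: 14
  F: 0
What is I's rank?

Sorted (descending): 14, 14, 11, 10, 10, 10, 5, 3, 0
The 2 values of 14 occupy positions 1–2 → average rank (1+2)/2 = 1.5.
The 3 values of 10 occupy positions 4–6 → average rank 5.
I has value 10 → rank 5.

5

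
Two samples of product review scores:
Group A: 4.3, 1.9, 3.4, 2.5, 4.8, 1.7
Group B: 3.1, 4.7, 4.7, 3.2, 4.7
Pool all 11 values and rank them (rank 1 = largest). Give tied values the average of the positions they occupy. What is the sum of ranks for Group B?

Sorted (descending): 4.8, 4.7, 4.7, 4.7, 4.3, 3.4, 3.2, 3.1, 2.5, 1.9, 1.7
The 3 values of 4.7 occupy positions 2–4 → average rank 3.
Group B values → pooled ranks: 3.1→8, 4.7→3, 4.7→3, 3.2→7, 4.7→3
Rank sum = 8 + 3 + 3 + 7 + 3 = 24

24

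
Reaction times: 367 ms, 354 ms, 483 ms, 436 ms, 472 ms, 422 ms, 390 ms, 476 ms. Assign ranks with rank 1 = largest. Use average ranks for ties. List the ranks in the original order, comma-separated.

Sorted (descending): 483, 476, 472, 436, 422, 390, 367, 354
No ties — each value takes its position as its rank.

7, 8, 1, 4, 3, 5, 6, 2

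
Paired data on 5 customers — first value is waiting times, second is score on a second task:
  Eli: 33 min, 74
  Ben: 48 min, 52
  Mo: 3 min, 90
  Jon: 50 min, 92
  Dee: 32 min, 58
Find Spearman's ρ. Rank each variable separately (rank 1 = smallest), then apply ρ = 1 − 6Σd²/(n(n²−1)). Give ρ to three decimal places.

0.100

Ranks of variable 1: 3, 4, 1, 5, 2
Ranks of variable 2: 3, 1, 4, 5, 2
d = r₁ − r₂: 0, 3, -3, 0, 0
d²: 0, 9, 9, 0, 0; Σd² = 18
ρ = 1 − 6·18/(5·24) = 1 − 108/120 = 0.100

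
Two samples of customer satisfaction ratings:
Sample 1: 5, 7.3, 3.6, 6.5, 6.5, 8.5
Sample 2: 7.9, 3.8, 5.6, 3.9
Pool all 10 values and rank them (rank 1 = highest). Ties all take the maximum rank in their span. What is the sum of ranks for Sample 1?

31

Sorted (descending): 8.5, 7.9, 7.3, 6.5, 6.5, 5.6, 5, 3.9, 3.8, 3.6
The 2 values of 6.5 occupy positions 4–5 → each gets rank 5.
Sample 1 values → pooled ranks: 5→7, 7.3→3, 3.6→10, 6.5→5, 6.5→5, 8.5→1
Rank sum = 7 + 3 + 10 + 5 + 5 + 1 = 31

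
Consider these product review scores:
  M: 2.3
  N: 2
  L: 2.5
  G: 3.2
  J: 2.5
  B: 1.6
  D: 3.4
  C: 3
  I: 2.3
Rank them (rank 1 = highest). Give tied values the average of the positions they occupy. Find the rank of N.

Sorted (descending): 3.4, 3.2, 3, 2.5, 2.5, 2.3, 2.3, 2, 1.6
The 2 values of 2.5 occupy positions 4–5 → average rank (4+5)/2 = 4.5.
The 2 values of 2.3 occupy positions 6–7 → average rank (6+7)/2 = 6.5.
N has value 2 → rank 8.

8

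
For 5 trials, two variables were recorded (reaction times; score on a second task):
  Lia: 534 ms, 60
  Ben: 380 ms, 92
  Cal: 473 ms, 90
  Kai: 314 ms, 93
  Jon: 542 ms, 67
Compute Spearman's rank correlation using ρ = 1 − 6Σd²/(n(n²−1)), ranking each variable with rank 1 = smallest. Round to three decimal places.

Ranks of variable 1: 4, 2, 3, 1, 5
Ranks of variable 2: 1, 4, 3, 5, 2
d = r₁ − r₂: 3, -2, 0, -4, 3
d²: 9, 4, 0, 16, 9; Σd² = 38
ρ = 1 − 6·38/(5·24) = 1 − 228/120 = -0.900

-0.900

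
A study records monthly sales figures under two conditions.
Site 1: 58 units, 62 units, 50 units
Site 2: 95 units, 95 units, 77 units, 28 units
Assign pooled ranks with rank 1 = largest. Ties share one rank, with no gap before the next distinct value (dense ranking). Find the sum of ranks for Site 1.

12

Sorted (descending): 95, 95, 77, 62, 58, 50, 28
The 2 values of 95 share dense rank 1.
Remaining distinct values take the next consecutive integers.
Site 1 values → pooled ranks: 58→4, 62→3, 50→5
Rank sum = 4 + 3 + 5 = 12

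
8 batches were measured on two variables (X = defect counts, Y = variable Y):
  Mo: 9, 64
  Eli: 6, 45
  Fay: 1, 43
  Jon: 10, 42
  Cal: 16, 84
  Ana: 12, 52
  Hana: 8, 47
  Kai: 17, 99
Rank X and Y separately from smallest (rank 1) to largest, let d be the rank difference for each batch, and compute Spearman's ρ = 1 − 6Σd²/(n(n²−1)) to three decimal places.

Ranks of variable 1: 4, 2, 1, 5, 7, 6, 3, 8
Ranks of variable 2: 6, 3, 2, 1, 7, 5, 4, 8
d = r₁ − r₂: -2, -1, -1, 4, 0, 1, -1, 0
d²: 4, 1, 1, 16, 0, 1, 1, 0; Σd² = 24
ρ = 1 − 6·24/(8·63) = 1 − 144/504 = 0.714

0.714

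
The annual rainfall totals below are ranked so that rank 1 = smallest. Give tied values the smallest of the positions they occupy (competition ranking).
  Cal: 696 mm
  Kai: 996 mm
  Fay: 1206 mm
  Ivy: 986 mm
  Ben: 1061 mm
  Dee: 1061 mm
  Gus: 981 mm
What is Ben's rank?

Sorted (ascending): 696, 981, 986, 996, 1061, 1061, 1206
The 2 values of 1061 occupy positions 5–6 → each gets rank 5.
Ben has value 1061 mm → rank 5.

5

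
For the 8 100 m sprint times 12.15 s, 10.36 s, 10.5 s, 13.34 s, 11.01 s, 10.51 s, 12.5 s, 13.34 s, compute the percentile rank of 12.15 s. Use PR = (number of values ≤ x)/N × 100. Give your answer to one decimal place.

62.5

N = 8.
Strictly below 12.15: 4. Equal to 12.15: 1.
PR = 5/8 × 100 = 62.5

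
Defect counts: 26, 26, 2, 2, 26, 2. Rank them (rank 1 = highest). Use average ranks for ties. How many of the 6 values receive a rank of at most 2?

Sorted (descending): 26, 26, 26, 2, 2, 2
The 3 values of 26 occupy positions 1–3 → average rank 2.
The 3 values of 2 occupy positions 4–6 → average rank 5.
Ranks ≤ 2: {2, 2, 2} → 3 values.

3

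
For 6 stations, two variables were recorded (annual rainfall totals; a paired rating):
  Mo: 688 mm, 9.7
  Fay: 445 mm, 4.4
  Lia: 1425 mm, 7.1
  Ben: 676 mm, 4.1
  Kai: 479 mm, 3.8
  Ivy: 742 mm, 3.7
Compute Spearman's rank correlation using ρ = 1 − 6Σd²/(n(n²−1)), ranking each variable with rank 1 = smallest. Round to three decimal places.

Ranks of variable 1: 4, 1, 6, 3, 2, 5
Ranks of variable 2: 6, 4, 5, 3, 2, 1
d = r₁ − r₂: -2, -3, 1, 0, 0, 4
d²: 4, 9, 1, 0, 0, 16; Σd² = 30
ρ = 1 − 6·30/(6·35) = 1 − 180/210 = 0.143

0.143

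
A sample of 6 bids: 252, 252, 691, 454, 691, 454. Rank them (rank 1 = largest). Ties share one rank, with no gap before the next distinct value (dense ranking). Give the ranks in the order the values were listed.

3, 3, 1, 2, 1, 2

Sorted (descending): 691, 691, 454, 454, 252, 252
The 2 values of 691 share dense rank 1.
The 2 values of 454 share dense rank 2.
The 2 values of 252 share dense rank 3.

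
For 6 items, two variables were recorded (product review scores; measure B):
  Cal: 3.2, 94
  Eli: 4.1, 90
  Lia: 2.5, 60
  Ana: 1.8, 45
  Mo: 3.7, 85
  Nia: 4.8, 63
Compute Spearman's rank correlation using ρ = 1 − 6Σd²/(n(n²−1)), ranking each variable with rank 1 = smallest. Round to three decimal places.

Ranks of variable 1: 3, 5, 2, 1, 4, 6
Ranks of variable 2: 6, 5, 2, 1, 4, 3
d = r₁ − r₂: -3, 0, 0, 0, 0, 3
d²: 9, 0, 0, 0, 0, 9; Σd² = 18
ρ = 1 − 6·18/(6·35) = 1 − 108/210 = 0.486

0.486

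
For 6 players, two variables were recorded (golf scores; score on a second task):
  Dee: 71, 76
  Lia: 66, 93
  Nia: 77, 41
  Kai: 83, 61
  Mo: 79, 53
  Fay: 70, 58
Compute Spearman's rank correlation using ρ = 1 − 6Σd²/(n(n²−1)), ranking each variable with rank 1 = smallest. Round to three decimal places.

Ranks of variable 1: 3, 1, 4, 6, 5, 2
Ranks of variable 2: 5, 6, 1, 4, 2, 3
d = r₁ − r₂: -2, -5, 3, 2, 3, -1
d²: 4, 25, 9, 4, 9, 1; Σd² = 52
ρ = 1 − 6·52/(6·35) = 1 − 312/210 = -0.486

-0.486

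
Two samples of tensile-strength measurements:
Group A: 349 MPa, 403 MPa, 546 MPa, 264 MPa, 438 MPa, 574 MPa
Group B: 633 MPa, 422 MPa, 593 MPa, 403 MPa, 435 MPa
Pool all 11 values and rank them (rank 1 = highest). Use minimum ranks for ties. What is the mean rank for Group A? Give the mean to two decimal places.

Sorted (descending): 633, 593, 574, 546, 438, 435, 422, 403, 403, 349, 264
The 2 values of 403 occupy positions 8–9 → each gets rank 8.
Group A values → pooled ranks: 349→10, 403→8, 546→4, 264→11, 438→5, 574→3
Mean rank = (10 + 8 + 4 + 11 + 5 + 3) / 6 = 6.83

6.83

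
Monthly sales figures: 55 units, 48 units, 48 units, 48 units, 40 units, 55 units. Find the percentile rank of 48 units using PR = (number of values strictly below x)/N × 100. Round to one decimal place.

16.7

N = 6.
Strictly below 48: 1. Equal to 48: 3.
PR = 1/6 × 100 = 16.7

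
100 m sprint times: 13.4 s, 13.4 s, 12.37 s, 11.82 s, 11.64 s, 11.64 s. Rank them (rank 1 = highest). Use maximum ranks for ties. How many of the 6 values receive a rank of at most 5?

Sorted (descending): 13.4, 13.4, 12.37, 11.82, 11.64, 11.64
The 2 values of 13.4 occupy positions 1–2 → each gets rank 2.
The 2 values of 11.64 occupy positions 5–6 → each gets rank 6.
Ranks ≤ 5: {2, 2, 3, 4} → 4 values.

4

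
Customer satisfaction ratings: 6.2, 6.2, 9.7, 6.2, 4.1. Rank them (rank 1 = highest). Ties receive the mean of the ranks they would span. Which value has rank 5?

Sorted (descending): 9.7, 6.2, 6.2, 6.2, 4.1
The 3 values of 6.2 occupy positions 2–4 → average rank 3.
Rank 5 → value 4.1.

4.1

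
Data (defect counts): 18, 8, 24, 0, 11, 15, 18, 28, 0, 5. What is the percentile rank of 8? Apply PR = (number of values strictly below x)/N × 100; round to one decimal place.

30.0

N = 10.
Strictly below 8: 3. Equal to 8: 1.
PR = 3/10 × 100 = 30.0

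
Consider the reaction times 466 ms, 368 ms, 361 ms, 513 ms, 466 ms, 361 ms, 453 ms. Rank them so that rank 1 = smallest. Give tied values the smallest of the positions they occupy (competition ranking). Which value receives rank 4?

Sorted (ascending): 361, 361, 368, 453, 466, 466, 513
The 2 values of 361 occupy positions 1–2 → each gets rank 1.
The 2 values of 466 occupy positions 5–6 → each gets rank 5.
Rank 4 → value 453.

453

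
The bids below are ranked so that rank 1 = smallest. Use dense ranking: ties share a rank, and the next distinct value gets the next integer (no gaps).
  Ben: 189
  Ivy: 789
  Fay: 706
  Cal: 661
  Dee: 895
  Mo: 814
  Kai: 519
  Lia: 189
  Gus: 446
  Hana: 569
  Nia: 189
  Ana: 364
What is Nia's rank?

1

Sorted (ascending): 189, 189, 189, 364, 446, 519, 569, 661, 706, 789, 814, 895
The 3 values of 189 share dense rank 1.
Remaining distinct values take the next consecutive integers.
Nia has value 189 → rank 1.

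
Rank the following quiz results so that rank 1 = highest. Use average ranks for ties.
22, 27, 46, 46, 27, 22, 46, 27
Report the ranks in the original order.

7.5, 5, 2, 2, 5, 7.5, 2, 5

Sorted (descending): 46, 46, 46, 27, 27, 27, 22, 22
The 3 values of 46 occupy positions 1–3 → average rank 2.
The 3 values of 27 occupy positions 4–6 → average rank 5.
The 2 values of 22 occupy positions 7–8 → average rank (7+8)/2 = 7.5.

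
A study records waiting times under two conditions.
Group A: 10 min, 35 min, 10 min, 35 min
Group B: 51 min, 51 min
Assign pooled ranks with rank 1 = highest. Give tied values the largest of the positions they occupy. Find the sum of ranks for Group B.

Sorted (descending): 51, 51, 35, 35, 10, 10
The 2 values of 51 occupy positions 1–2 → each gets rank 2.
The 2 values of 35 occupy positions 3–4 → each gets rank 4.
The 2 values of 10 occupy positions 5–6 → each gets rank 6.
Group B values → pooled ranks: 51→2, 51→2
Rank sum = 2 + 2 = 4

4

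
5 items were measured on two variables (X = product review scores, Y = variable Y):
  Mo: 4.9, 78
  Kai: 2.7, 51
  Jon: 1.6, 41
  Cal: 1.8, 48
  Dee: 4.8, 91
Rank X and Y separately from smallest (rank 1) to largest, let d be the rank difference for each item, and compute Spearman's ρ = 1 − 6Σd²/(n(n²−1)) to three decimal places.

0.900

Ranks of variable 1: 5, 3, 1, 2, 4
Ranks of variable 2: 4, 3, 1, 2, 5
d = r₁ − r₂: 1, 0, 0, 0, -1
d²: 1, 0, 0, 0, 1; Σd² = 2
ρ = 1 − 6·2/(5·24) = 1 − 12/120 = 0.900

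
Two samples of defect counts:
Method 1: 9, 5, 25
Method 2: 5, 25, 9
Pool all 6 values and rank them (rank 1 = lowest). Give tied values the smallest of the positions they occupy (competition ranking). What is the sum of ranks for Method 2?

Sorted (ascending): 5, 5, 9, 9, 25, 25
The 2 values of 5 occupy positions 1–2 → each gets rank 1.
The 2 values of 9 occupy positions 3–4 → each gets rank 3.
The 2 values of 25 occupy positions 5–6 → each gets rank 5.
Method 2 values → pooled ranks: 5→1, 25→5, 9→3
Rank sum = 1 + 5 + 3 = 9

9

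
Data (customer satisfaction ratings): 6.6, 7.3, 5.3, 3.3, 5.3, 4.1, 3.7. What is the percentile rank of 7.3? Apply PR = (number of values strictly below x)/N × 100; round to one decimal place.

85.7

N = 7.
Strictly below 7.3: 6. Equal to 7.3: 1.
PR = 6/7 × 100 = 85.7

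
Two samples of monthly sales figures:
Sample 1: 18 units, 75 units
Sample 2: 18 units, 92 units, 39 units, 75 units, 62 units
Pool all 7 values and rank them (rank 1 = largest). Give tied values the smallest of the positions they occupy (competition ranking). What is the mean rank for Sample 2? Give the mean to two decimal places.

Sorted (descending): 92, 75, 75, 62, 39, 18, 18
The 2 values of 75 occupy positions 2–3 → each gets rank 2.
The 2 values of 18 occupy positions 6–7 → each gets rank 6.
Sample 2 values → pooled ranks: 18→6, 92→1, 39→5, 75→2, 62→4
Mean rank = (6 + 1 + 5 + 2 + 4) / 5 = 3.60

3.60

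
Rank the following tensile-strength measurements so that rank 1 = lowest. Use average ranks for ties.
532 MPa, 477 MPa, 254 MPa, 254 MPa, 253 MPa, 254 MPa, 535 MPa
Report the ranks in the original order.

Sorted (ascending): 253, 254, 254, 254, 477, 532, 535
The 3 values of 254 occupy positions 2–4 → average rank 3.

6, 5, 3, 3, 1, 3, 7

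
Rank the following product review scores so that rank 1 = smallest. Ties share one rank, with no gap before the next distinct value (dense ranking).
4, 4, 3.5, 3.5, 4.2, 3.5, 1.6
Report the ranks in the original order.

3, 3, 2, 2, 4, 2, 1

Sorted (ascending): 1.6, 3.5, 3.5, 3.5, 4, 4, 4.2
The 3 values of 3.5 share dense rank 2.
The 2 values of 4 share dense rank 3.
Remaining distinct values take the next consecutive integers.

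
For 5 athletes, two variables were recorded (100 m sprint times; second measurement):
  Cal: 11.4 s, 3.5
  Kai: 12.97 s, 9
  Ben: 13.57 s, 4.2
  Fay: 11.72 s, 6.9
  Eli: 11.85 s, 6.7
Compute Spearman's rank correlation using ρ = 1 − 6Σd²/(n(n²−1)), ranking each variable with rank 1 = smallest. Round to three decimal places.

0.300

Ranks of variable 1: 1, 4, 5, 2, 3
Ranks of variable 2: 1, 5, 2, 4, 3
d = r₁ − r₂: 0, -1, 3, -2, 0
d²: 0, 1, 9, 4, 0; Σd² = 14
ρ = 1 − 6·14/(5·24) = 1 − 84/120 = 0.300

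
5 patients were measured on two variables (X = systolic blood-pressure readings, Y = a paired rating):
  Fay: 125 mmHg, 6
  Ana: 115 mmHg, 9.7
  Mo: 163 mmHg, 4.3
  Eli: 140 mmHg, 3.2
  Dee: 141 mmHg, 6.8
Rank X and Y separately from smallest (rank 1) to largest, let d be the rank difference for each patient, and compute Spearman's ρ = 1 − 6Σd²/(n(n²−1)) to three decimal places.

-0.500

Ranks of variable 1: 2, 1, 5, 3, 4
Ranks of variable 2: 3, 5, 2, 1, 4
d = r₁ − r₂: -1, -4, 3, 2, 0
d²: 1, 16, 9, 4, 0; Σd² = 30
ρ = 1 − 6·30/(5·24) = 1 − 180/120 = -0.500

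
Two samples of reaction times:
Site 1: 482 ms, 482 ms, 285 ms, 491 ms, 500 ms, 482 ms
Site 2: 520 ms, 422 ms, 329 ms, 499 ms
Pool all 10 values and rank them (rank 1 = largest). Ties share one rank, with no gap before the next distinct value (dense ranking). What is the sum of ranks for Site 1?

29

Sorted (descending): 520, 500, 499, 491, 482, 482, 482, 422, 329, 285
The 3 values of 482 share dense rank 5.
Remaining distinct values take the next consecutive integers.
Site 1 values → pooled ranks: 482→5, 482→5, 285→8, 491→4, 500→2, 482→5
Rank sum = 5 + 5 + 8 + 4 + 2 + 5 = 29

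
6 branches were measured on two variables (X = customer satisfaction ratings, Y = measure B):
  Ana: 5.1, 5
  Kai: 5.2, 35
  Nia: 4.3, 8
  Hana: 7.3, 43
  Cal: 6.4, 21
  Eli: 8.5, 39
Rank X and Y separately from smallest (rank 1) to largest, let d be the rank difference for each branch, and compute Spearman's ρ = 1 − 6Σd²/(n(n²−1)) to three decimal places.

Ranks of variable 1: 2, 3, 1, 5, 4, 6
Ranks of variable 2: 1, 4, 2, 6, 3, 5
d = r₁ − r₂: 1, -1, -1, -1, 1, 1
d²: 1, 1, 1, 1, 1, 1; Σd² = 6
ρ = 1 − 6·6/(6·35) = 1 − 36/210 = 0.829

0.829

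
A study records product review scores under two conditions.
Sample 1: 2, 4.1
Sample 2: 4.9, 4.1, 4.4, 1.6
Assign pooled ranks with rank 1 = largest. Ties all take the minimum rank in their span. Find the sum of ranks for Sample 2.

12

Sorted (descending): 4.9, 4.4, 4.1, 4.1, 2, 1.6
The 2 values of 4.1 occupy positions 3–4 → each gets rank 3.
Sample 2 values → pooled ranks: 4.9→1, 4.1→3, 4.4→2, 1.6→6
Rank sum = 1 + 3 + 2 + 6 = 12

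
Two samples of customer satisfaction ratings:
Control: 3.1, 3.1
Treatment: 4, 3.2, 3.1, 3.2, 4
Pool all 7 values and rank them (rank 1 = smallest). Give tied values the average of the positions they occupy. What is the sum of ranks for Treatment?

Sorted (ascending): 3.1, 3.1, 3.1, 3.2, 3.2, 4, 4
The 3 values of 3.1 occupy positions 1–3 → average rank 2.
The 2 values of 3.2 occupy positions 4–5 → average rank (4+5)/2 = 4.5.
The 2 values of 4 occupy positions 6–7 → average rank (6+7)/2 = 6.5.
Treatment values → pooled ranks: 4→6.5, 3.2→4.5, 3.1→2, 3.2→4.5, 4→6.5
Rank sum = 6.5 + 4.5 + 2 + 4.5 + 6.5 = 24

24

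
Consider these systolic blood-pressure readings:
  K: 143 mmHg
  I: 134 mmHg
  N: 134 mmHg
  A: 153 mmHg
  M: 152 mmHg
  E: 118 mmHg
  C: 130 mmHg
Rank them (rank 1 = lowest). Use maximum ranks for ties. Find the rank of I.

4

Sorted (ascending): 118, 130, 134, 134, 143, 152, 153
The 2 values of 134 occupy positions 3–4 → each gets rank 4.
I has value 134 mmHg → rank 4.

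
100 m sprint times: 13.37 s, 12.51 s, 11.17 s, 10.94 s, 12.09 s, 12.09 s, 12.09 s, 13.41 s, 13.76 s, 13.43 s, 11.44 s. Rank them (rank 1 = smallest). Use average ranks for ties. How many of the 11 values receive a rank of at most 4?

Sorted (ascending): 10.94, 11.17, 11.44, 12.09, 12.09, 12.09, 12.51, 13.37, 13.41, 13.43, 13.76
The 3 values of 12.09 occupy positions 4–6 → average rank 5.
Ranks ≤ 4: {1, 2, 3} → 3 values.

3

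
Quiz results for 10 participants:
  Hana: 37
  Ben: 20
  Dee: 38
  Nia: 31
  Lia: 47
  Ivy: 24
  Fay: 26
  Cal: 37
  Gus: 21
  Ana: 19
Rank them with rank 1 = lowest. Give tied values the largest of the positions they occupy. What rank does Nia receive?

6

Sorted (ascending): 19, 20, 21, 24, 26, 31, 37, 37, 38, 47
The 2 values of 37 occupy positions 7–8 → each gets rank 8.
Nia has value 31 → rank 6.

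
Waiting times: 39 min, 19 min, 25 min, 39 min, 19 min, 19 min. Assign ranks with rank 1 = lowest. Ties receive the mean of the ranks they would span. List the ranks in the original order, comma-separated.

5.5, 2, 4, 5.5, 2, 2

Sorted (ascending): 19, 19, 19, 25, 39, 39
The 3 values of 19 occupy positions 1–3 → average rank 2.
The 2 values of 39 occupy positions 5–6 → average rank (5+6)/2 = 5.5.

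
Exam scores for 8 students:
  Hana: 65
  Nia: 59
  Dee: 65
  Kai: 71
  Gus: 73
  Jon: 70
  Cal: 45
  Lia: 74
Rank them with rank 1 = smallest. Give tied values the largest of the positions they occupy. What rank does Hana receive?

4

Sorted (ascending): 45, 59, 65, 65, 70, 71, 73, 74
The 2 values of 65 occupy positions 3–4 → each gets rank 4.
Hana has value 65 → rank 4.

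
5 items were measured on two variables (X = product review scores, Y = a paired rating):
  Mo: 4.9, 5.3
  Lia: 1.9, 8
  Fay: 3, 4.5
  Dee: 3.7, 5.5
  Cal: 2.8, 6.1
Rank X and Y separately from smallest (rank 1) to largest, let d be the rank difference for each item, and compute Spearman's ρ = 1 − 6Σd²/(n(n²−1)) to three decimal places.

Ranks of variable 1: 5, 1, 3, 4, 2
Ranks of variable 2: 2, 5, 1, 3, 4
d = r₁ − r₂: 3, -4, 2, 1, -2
d²: 9, 16, 4, 1, 4; Σd² = 34
ρ = 1 − 6·34/(5·24) = 1 − 204/120 = -0.700

-0.700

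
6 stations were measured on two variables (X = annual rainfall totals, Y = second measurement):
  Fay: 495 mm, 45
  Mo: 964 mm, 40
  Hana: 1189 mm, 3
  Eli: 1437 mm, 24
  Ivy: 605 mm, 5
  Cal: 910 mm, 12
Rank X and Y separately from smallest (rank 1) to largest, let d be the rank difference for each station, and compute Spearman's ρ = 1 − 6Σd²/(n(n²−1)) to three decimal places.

Ranks of variable 1: 1, 4, 5, 6, 2, 3
Ranks of variable 2: 6, 5, 1, 4, 2, 3
d = r₁ − r₂: -5, -1, 4, 2, 0, 0
d²: 25, 1, 16, 4, 0, 0; Σd² = 46
ρ = 1 − 6·46/(6·35) = 1 − 276/210 = -0.314

-0.314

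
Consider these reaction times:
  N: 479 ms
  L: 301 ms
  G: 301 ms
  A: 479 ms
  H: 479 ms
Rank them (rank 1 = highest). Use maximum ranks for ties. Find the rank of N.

Sorted (descending): 479, 479, 479, 301, 301
The 3 values of 479 occupy positions 1–3 → each gets rank 3.
The 2 values of 301 occupy positions 4–5 → each gets rank 5.
N has value 479 ms → rank 3.

3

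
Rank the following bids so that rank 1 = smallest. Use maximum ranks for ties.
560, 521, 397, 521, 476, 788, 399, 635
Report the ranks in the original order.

Sorted (ascending): 397, 399, 476, 521, 521, 560, 635, 788
The 2 values of 521 occupy positions 4–5 → each gets rank 5.

6, 5, 1, 5, 3, 8, 2, 7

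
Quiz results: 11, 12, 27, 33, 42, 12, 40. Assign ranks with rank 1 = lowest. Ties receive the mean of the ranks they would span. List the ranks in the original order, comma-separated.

1, 2.5, 4, 5, 7, 2.5, 6

Sorted (ascending): 11, 12, 12, 27, 33, 40, 42
The 2 values of 12 occupy positions 2–3 → average rank (2+3)/2 = 2.5.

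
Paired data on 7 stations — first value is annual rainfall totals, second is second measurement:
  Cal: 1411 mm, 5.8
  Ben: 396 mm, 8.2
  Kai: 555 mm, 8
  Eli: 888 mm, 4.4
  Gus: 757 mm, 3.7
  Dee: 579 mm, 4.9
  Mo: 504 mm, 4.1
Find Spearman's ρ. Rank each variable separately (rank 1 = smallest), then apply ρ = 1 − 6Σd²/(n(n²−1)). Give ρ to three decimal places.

-0.321

Ranks of variable 1: 7, 1, 3, 6, 5, 4, 2
Ranks of variable 2: 5, 7, 6, 3, 1, 4, 2
d = r₁ − r₂: 2, -6, -3, 3, 4, 0, 0
d²: 4, 36, 9, 9, 16, 0, 0; Σd² = 74
ρ = 1 − 6·74/(7·48) = 1 − 444/336 = -0.321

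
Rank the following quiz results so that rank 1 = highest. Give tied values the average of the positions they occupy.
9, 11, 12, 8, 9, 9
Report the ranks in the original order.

Sorted (descending): 12, 11, 9, 9, 9, 8
The 3 values of 9 occupy positions 3–5 → average rank 4.

4, 2, 1, 6, 4, 4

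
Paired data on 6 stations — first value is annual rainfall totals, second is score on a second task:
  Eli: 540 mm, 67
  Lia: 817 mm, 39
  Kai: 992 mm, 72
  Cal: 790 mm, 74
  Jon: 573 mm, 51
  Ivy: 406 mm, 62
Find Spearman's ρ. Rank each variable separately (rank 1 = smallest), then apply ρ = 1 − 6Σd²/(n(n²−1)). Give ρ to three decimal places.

0.143

Ranks of variable 1: 2, 5, 6, 4, 3, 1
Ranks of variable 2: 4, 1, 5, 6, 2, 3
d = r₁ − r₂: -2, 4, 1, -2, 1, -2
d²: 4, 16, 1, 4, 1, 4; Σd² = 30
ρ = 1 − 6·30/(6·35) = 1 − 180/210 = 0.143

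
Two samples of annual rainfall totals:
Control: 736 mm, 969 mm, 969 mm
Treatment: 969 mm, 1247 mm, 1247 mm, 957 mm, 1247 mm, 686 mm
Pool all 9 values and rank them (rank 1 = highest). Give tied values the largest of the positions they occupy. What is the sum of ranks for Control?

Sorted (descending): 1247, 1247, 1247, 969, 969, 969, 957, 736, 686
The 3 values of 1247 occupy positions 1–3 → each gets rank 3.
The 3 values of 969 occupy positions 4–6 → each gets rank 6.
Control values → pooled ranks: 736→8, 969→6, 969→6
Rank sum = 8 + 6 + 6 = 20

20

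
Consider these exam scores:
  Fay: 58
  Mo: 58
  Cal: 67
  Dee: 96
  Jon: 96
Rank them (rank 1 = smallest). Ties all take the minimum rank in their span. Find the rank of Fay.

1

Sorted (ascending): 58, 58, 67, 96, 96
The 2 values of 58 occupy positions 1–2 → each gets rank 1.
The 2 values of 96 occupy positions 4–5 → each gets rank 4.
Fay has value 58 → rank 1.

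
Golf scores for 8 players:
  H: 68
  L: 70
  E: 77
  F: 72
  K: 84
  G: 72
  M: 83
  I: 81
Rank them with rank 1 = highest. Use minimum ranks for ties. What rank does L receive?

7

Sorted (descending): 84, 83, 81, 77, 72, 72, 70, 68
The 2 values of 72 occupy positions 5–6 → each gets rank 5.
L has value 70 → rank 7.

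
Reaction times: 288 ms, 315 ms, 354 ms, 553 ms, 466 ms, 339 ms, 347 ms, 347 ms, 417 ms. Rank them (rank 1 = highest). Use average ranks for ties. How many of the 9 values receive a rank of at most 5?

4

Sorted (descending): 553, 466, 417, 354, 347, 347, 339, 315, 288
The 2 values of 347 occupy positions 5–6 → average rank (5+6)/2 = 5.5.
Ranks ≤ 5: {1, 2, 3, 4} → 4 values.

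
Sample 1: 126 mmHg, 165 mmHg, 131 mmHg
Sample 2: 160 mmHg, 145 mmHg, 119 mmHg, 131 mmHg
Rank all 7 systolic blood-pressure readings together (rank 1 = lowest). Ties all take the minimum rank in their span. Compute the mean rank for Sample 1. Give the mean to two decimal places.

4.00

Sorted (ascending): 119, 126, 131, 131, 145, 160, 165
The 2 values of 131 occupy positions 3–4 → each gets rank 3.
Sample 1 values → pooled ranks: 126→2, 165→7, 131→3
Mean rank = (2 + 7 + 3) / 3 = 4.00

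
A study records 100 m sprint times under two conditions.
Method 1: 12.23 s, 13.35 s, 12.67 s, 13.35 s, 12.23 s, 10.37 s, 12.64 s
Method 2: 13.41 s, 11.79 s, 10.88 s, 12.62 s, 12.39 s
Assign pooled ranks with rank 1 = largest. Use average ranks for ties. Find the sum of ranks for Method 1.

Sorted (descending): 13.41, 13.35, 13.35, 12.67, 12.64, 12.62, 12.39, 12.23, 12.23, 11.79, 10.88, 10.37
The 2 values of 13.35 occupy positions 2–3 → average rank (2+3)/2 = 2.5.
The 2 values of 12.23 occupy positions 8–9 → average rank (8+9)/2 = 8.5.
Method 1 values → pooled ranks: 12.23→8.5, 13.35→2.5, 12.67→4, 13.35→2.5, 12.23→8.5, 10.37→12, 12.64→5
Rank sum = 8.5 + 2.5 + 4 + 2.5 + 8.5 + 12 + 5 = 43

43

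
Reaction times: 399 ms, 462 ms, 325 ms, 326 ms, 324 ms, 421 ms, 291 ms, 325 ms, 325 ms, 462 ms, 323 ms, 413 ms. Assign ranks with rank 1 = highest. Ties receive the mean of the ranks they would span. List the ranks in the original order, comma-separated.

Sorted (descending): 462, 462, 421, 413, 399, 326, 325, 325, 325, 324, 323, 291
The 2 values of 462 occupy positions 1–2 → average rank (1+2)/2 = 1.5.
The 3 values of 325 occupy positions 7–9 → average rank 8.

5, 1.5, 8, 6, 10, 3, 12, 8, 8, 1.5, 11, 4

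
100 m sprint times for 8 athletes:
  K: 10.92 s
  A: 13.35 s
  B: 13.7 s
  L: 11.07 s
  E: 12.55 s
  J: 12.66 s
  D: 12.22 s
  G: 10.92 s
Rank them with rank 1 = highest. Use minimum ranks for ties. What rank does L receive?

6

Sorted (descending): 13.7, 13.35, 12.66, 12.55, 12.22, 11.07, 10.92, 10.92
The 2 values of 10.92 occupy positions 7–8 → each gets rank 7.
L has value 11.07 s → rank 6.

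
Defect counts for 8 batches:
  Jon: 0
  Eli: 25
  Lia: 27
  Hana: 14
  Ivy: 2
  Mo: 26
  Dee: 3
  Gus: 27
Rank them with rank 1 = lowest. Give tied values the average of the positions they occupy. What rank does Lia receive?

7.5

Sorted (ascending): 0, 2, 3, 14, 25, 26, 27, 27
The 2 values of 27 occupy positions 7–8 → average rank (7+8)/2 = 7.5.
Lia has value 27 → rank 7.5.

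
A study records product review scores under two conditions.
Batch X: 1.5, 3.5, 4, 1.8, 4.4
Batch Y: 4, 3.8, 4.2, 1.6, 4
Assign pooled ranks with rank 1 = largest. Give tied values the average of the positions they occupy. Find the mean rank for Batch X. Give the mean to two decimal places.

Sorted (descending): 4.4, 4.2, 4, 4, 4, 3.8, 3.5, 1.8, 1.6, 1.5
The 3 values of 4 occupy positions 3–5 → average rank 4.
Batch X values → pooled ranks: 1.5→10, 3.5→7, 4→4, 1.8→8, 4.4→1
Mean rank = (10 + 7 + 4 + 8 + 1) / 5 = 6.00

6.00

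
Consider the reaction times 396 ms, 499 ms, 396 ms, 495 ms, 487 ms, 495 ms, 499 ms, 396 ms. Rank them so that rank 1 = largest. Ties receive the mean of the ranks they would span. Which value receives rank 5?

Sorted (descending): 499, 499, 495, 495, 487, 396, 396, 396
The 2 values of 499 occupy positions 1–2 → average rank (1+2)/2 = 1.5.
The 2 values of 495 occupy positions 3–4 → average rank (3+4)/2 = 3.5.
The 3 values of 396 occupy positions 6–8 → average rank 7.
Rank 5 → value 487.

487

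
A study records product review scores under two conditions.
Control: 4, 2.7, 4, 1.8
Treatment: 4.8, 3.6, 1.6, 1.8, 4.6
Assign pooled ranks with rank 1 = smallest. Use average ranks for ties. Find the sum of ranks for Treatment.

Sorted (ascending): 1.6, 1.8, 1.8, 2.7, 3.6, 4, 4, 4.6, 4.8
The 2 values of 1.8 occupy positions 2–3 → average rank (2+3)/2 = 2.5.
The 2 values of 4 occupy positions 6–7 → average rank (6+7)/2 = 6.5.
Treatment values → pooled ranks: 4.8→9, 3.6→5, 1.6→1, 1.8→2.5, 4.6→8
Rank sum = 9 + 5 + 1 + 2.5 + 8 = 25.5

25.5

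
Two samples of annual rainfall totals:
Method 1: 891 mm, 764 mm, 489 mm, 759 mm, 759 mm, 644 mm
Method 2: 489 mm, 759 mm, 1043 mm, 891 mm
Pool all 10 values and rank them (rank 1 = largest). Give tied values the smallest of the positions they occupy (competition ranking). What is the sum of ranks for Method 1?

Sorted (descending): 1043, 891, 891, 764, 759, 759, 759, 644, 489, 489
The 2 values of 891 occupy positions 2–3 → each gets rank 2.
The 3 values of 759 occupy positions 5–7 → each gets rank 5.
The 2 values of 489 occupy positions 9–10 → each gets rank 9.
Method 1 values → pooled ranks: 891→2, 764→4, 489→9, 759→5, 759→5, 644→8
Rank sum = 2 + 4 + 9 + 5 + 5 + 8 = 33

33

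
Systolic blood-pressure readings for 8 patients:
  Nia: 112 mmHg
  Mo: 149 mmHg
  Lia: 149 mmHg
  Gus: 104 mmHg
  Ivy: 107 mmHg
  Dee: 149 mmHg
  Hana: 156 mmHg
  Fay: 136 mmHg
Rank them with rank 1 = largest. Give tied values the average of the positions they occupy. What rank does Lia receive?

3

Sorted (descending): 156, 149, 149, 149, 136, 112, 107, 104
The 3 values of 149 occupy positions 2–4 → average rank 3.
Lia has value 149 mmHg → rank 3.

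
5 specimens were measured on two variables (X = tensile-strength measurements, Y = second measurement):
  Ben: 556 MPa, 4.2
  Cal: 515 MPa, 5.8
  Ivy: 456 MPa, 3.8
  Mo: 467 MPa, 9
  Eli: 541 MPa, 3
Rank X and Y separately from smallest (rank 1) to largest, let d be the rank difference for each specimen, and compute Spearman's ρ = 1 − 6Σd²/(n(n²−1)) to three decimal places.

Ranks of variable 1: 5, 3, 1, 2, 4
Ranks of variable 2: 3, 4, 2, 5, 1
d = r₁ − r₂: 2, -1, -1, -3, 3
d²: 4, 1, 1, 9, 9; Σd² = 24
ρ = 1 − 6·24/(5·24) = 1 − 144/120 = -0.200

-0.200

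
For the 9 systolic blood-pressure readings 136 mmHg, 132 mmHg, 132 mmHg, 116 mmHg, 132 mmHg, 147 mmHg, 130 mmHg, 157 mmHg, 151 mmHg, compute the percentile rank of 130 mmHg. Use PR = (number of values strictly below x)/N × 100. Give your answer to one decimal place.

N = 9.
Strictly below 130: 1. Equal to 130: 1.
PR = 1/9 × 100 = 11.1

11.1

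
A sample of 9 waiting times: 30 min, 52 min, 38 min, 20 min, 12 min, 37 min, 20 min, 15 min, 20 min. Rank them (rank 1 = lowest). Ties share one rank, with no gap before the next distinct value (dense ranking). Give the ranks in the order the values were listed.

4, 7, 6, 3, 1, 5, 3, 2, 3

Sorted (ascending): 12, 15, 20, 20, 20, 30, 37, 38, 52
The 3 values of 20 share dense rank 3.
Remaining distinct values take the next consecutive integers.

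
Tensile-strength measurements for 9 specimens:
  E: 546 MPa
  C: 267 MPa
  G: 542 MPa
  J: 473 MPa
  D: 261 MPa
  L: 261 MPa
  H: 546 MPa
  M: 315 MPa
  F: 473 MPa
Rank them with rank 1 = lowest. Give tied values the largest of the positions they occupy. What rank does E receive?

9

Sorted (ascending): 261, 261, 267, 315, 473, 473, 542, 546, 546
The 2 values of 261 occupy positions 1–2 → each gets rank 2.
The 2 values of 473 occupy positions 5–6 → each gets rank 6.
The 2 values of 546 occupy positions 8–9 → each gets rank 9.
E has value 546 MPa → rank 9.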